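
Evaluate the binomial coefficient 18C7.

31824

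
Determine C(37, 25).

1852482996

C(37,25) = C(37,12) by symmetry.
C(37,12) = (37·36·35·34·33·32·31·30·29·28·27·26) / 12! = 887342319056793600 / 479001600 = 1852482996.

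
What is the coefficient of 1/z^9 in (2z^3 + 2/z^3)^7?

General term: C(7,j)·(2z^3)^j·(2/z^3)^(7-j), with z-exponent 3j − 3(7−j) = 6j − 21.
Set 6j − 21 = -9: j = 2.
C(7,2) = 21; 2^2 = 4; 2^5 = 32.
Coefficient = 21 · 4 · 32 = 2688.

2688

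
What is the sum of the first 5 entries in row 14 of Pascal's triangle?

1471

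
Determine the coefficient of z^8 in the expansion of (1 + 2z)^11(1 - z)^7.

8646

Coefficient of z^8 = Σ_{j} C(11,j)·2^j·C(7,8-j)·(-1)^(8-j) for j from 1 to 8.
= (-22) + 1540 + (-27720) + 184800 + (-517440) + 620928 + (-295680) + 42240 = 8646.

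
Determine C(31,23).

C(31,23) = C(31,8) by symmetry.
C(31,8) = (31·30·29·28·27·26·25·24) / 8! = 318073392000 / 40320 = 7888725.

7888725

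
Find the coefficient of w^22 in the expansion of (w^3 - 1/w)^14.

General term: C(14,j)·(w^3)^j·(-1/w)^(14-j), with w-exponent 3j − 1(14−j) = 4j − 14.
Set 4j − 14 = 22: j = 9.
C(14,9) = 2002; 1^9 = 1; (-1)^5 = -1.
Coefficient = 2002 · 1 · (-1) = -2002.

-2002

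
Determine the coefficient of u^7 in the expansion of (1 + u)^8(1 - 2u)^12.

-3480

Coefficient of u^7 = Σ_{j} C(8,j)·1^j·C(12,7-j)·(-2)^(7-j) for j from 0 to 7.
= (-101376) + 473088 + (-709632) + 443520 + (-123200) + 14784 + (-672) + 8 = -3480.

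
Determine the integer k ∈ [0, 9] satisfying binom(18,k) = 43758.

C(18,k) increases on 0 ≤ k ≤ 9. C(18,7) = 31824 and C(18,8) = 43758, so k = 8.

8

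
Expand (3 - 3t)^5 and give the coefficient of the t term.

The general term is C(5,j)·(3)^j·(-3t)^(5-j); the t^1 term has j = 4.
C(5,4) = 5.
Coefficient = C(5,4) · 3^4 · (-3)^1 = 5 · 81 · (-3) = -1215.

-1215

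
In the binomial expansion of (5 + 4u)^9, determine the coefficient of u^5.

80640000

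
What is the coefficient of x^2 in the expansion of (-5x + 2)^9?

The general term is C(9,j)·(-5x)^j·(2)^(9-j); the x^2 term has j = 2.
C(9,2) = 36.
Coefficient = C(9,2) · (-5)^2 · 2^7 = 36 · 25 · 128 = 115200.

115200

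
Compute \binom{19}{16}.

C(19,16) = C(19,3) by symmetry.
C(19,3) = (19·18·17) / 3! = 5814 / 6 = 969.

969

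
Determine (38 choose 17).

28781143380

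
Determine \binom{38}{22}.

C(38,22) = C(38,16) by symmetry.
C(38,16) = (38·37·36·35·34·33·32·31·30·29·28·27·26·25·24·23) / 16! = 465322312113382563840000 / 20922789888000 = 22239974430.

22239974430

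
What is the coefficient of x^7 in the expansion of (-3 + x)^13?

1250964

The general term is C(13,j)·(-3)^j·(x)^(13-j); the x^7 term has j = 6.
C(13,6) = 1716.
Coefficient = C(13,6) · (-3)^6 = 1716 · 729 = 1250964.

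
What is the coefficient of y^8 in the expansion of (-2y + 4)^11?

2703360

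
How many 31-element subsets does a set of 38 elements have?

C(38,31) = C(38,7) by symmetry.
C(38,7) = (38·37·36·35·34·33·32) / 7! = 63606090240 / 5040 = 12620256.

12620256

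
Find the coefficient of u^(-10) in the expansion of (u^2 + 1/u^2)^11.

165

General term: C(11,j)·(u^2)^j·(1/u^2)^(11-j), with u-exponent 2j − 2(11−j) = 4j − 22.
Set 4j − 22 = -10: j = 3.
C(11,3) = 165; 1^3 = 1; 1^8 = 1.
Coefficient = 165 · 1 · 1 = 165.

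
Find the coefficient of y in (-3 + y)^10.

The general term is C(10,j)·(-3)^j·(y)^(10-j); the y^1 term has j = 9.
C(10,9) = 10.
Coefficient = C(10,9) · (-3)^9 = 10 · (-19683) = -196830.

-196830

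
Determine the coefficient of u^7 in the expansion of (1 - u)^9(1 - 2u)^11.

-1480020

Coefficient of u^7 = Σ_{j} C(9,j)·(-1)^j·C(11,7-j)·(-2)^(7-j) for j from 0 to 7.
= (-42240) + (-266112) + (-532224) + (-443520) + (-166320) + (-27720) + (-1848) + (-36) = -1480020.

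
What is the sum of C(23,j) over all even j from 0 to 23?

4194304

Half of (1+1)^23 + (1−1)^23 gives the even-index sum: 2^22 = 4194304.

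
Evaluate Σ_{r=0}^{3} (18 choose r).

1 + 18 + 153 + 816 = 988.

988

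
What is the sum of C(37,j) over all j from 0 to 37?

The entries of row 37 sum to 2^37 = 137438953472.

137438953472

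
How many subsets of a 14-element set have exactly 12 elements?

91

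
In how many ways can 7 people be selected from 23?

245157

This is C(23,7) = 245157.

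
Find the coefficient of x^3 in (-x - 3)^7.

-2835

The general term is C(7,j)·(-x)^j·(-3)^(7-j); the x^3 term has j = 3.
C(7,3) = 35.
Coefficient = C(7,3) · (-1)^3 · (-3)^4 = 35 · (-1) · 81 = -2835.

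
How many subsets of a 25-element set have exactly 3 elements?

2300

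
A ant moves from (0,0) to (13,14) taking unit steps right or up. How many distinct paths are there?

20058300

Each path is a sequence of 27 steps with 13 rights: C(27,13) = 20058300.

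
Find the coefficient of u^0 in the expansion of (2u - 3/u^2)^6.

2160

General term: C(6,j)·(2u)^j·(-3/u^2)^(6-j), with u-exponent 1j − 2(6−j) = 3j − 12.
Set 3j − 12 = 0: j = 4.
C(6,4) = 15; 2^4 = 16; (-3)^2 = 9.
Coefficient = 15 · 16 · 9 = 2160.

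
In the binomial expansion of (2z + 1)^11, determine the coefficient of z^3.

The general term is C(11,j)·(2z)^j·(1)^(11-j); the z^3 term has j = 3.
C(11,3) = 165.
Coefficient = C(11,3) · 2^3 = 165 · 8 = 1320.

1320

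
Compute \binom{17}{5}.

6188

C(17,5) = (17·16·15·14·13) / 5! = 742560 / 120 = 6188.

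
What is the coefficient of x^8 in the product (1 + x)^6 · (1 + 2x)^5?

Coefficient of x^8 = Σ_{j} C(6,j)·1^j·C(5,8-j)·2^(8-j) for j from 3 to 6.
= 640 + 1200 + 480 + 40 = 2360.

2360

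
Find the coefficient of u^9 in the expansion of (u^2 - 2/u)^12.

-25344

General term: C(12,j)·(u^2)^j·(-2/u)^(12-j), with u-exponent 2j − 1(12−j) = 3j − 12.
Set 3j − 12 = 9: j = 7.
C(12,7) = 792; 1^7 = 1; (-2)^5 = -32.
Coefficient = 792 · 1 · (-32) = -25344.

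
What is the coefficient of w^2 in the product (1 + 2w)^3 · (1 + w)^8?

Coefficient of w^2 = Σ_{j} C(3,j)·2^j·C(8,2-j)·1^(2-j) for j from 0 to 2.
= 28 + 48 + 12 = 88.

88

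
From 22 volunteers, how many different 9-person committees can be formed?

497420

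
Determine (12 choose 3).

220

C(12,3) = (12·11·10) / 3! = 1320 / 6 = 220.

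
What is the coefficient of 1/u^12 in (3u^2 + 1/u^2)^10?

405

General term: C(10,j)·(3u^2)^j·(1/u^2)^(10-j), with u-exponent 2j − 2(10−j) = 4j − 20.
Set 4j − 20 = -12: j = 2.
C(10,2) = 45; 3^2 = 9; 1^8 = 1.
Coefficient = 45 · 9 · 1 = 405.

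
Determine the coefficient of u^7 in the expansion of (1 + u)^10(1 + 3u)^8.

1900560

Coefficient of u^7 = Σ_{j} C(10,j)·1^j·C(8,7-j)·3^(7-j) for j from 0 to 7.
= 17496 + 204120 + 612360 + 680400 + 317520 + 63504 + 5040 + 120 = 1900560.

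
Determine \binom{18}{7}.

31824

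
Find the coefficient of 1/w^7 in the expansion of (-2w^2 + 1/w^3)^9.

2016

General term: C(9,j)·(-2w^2)^j·(1/w^3)^(9-j), with w-exponent 2j − 3(9−j) = 5j − 27.
Set 5j − 27 = -7: j = 4.
C(9,4) = 126; (-2)^4 = 16; 1^5 = 1.
Coefficient = 126 · 16 · 1 = 2016.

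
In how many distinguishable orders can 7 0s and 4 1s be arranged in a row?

330

Choose positions for the 0s: C(11,7) = 330.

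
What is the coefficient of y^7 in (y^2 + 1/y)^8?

56

General term: C(8,j)·(y^2)^j·(1/y)^(8-j), with y-exponent 2j − 1(8−j) = 3j − 8.
Set 3j − 8 = 7: j = 5.
C(8,5) = 56; 1^5 = 1; 1^3 = 1.
Coefficient = 56 · 1 · 1 = 56.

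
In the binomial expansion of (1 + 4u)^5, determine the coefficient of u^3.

640

The general term is C(5,j)·(1)^j·(4u)^(5-j); the u^3 term has j = 2.
C(5,2) = 10.
Coefficient = C(5,2) · 4^3 = 10 · 64 = 640.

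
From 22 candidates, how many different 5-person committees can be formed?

This is C(22,5) = 26334.

26334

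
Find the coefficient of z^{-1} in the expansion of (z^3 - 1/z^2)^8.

-56

General term: C(8,j)·(z^3)^j·(-1/z^2)^(8-j), with z-exponent 3j − 2(8−j) = 5j − 16.
Set 5j − 16 = -1: j = 3.
C(8,3) = 56; 1^3 = 1; (-1)^5 = -1.
Coefficient = 56 · 1 · (-1) = -56.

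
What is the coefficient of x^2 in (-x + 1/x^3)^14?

General term: C(14,j)·(-x)^j·(1/x^3)^(14-j), with x-exponent 1j − 3(14−j) = 4j − 42.
Set 4j − 42 = 2: j = 11.
C(14,11) = 364; (-1)^11 = -1; 1^3 = 1.
Coefficient = 364 · (-1) · 1 = -364.

-364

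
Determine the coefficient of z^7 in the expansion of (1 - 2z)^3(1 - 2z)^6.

-4608

(1 - 2z)^3(1 - 2z)^6 = (1 - 2z)^9, so the coefficient of z^7 is C(9,7)·(-2)^7 = 36·-128 = -4608.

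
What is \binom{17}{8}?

24310

C(17,8) = (17·16·15·14·13·12·11·10) / 8! = 980179200 / 40320 = 24310.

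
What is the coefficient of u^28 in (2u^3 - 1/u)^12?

General term: C(12,j)·(2u^3)^j·(-1/u)^(12-j), with u-exponent 3j − 1(12−j) = 4j − 12.
Set 4j − 12 = 28: j = 10.
C(12,10) = 66; 2^10 = 1024; (-1)^2 = 1.
Coefficient = 66 · 1024 · 1 = 67584.

67584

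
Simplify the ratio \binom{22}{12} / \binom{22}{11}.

11/12

C(n,k+1)/C(n,k) = (n−k)/(k+1) = (22−11)/(11+1) = 11/12.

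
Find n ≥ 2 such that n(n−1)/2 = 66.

12

n(n−1)/2 = 66 ⇒ n(n−1) = 132. Since 12·11 = 132, n = 12.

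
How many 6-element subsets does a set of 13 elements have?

1716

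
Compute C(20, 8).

125970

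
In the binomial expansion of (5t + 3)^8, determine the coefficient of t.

87480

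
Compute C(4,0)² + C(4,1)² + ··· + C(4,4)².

70

Σ C(4,r)² is the coefficient of x^4 in (1+x)^4(1+x)^4 = (1+x)^8, i.e. C(8,4) = 70.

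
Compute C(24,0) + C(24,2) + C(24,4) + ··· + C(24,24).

8388608

Even-j terms of row 24 sum to 2^23 = 8388608.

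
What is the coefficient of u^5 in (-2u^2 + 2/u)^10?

General term: C(10,j)·(-2u^2)^j·(2/u)^(10-j), with u-exponent 2j − 1(10−j) = 3j − 10.
Set 3j − 10 = 5: j = 5.
C(10,5) = 252; (-2)^5 = -32; 2^5 = 32.
Coefficient = 252 · (-32) · 32 = -258048.

-258048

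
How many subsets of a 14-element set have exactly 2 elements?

Choose the 2 positions: C(14,2) = 91.

91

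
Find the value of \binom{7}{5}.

21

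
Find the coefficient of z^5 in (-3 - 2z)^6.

576

The general term is C(6,j)·(-3)^j·(-2z)^(6-j); the z^5 term has j = 1.
C(6,1) = 6.
Coefficient = C(6,1) · (-3)^1 · (-2)^5 = 6 · (-3) · (-32) = 576.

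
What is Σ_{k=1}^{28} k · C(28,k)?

3758096384

Since k·C(28,k) = 28·C(27,k−1), the sum is 28·2^27 = 28·134217728 = 3758096384.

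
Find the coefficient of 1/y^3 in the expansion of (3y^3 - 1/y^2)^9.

2268

General term: C(9,j)·(3y^3)^j·(-1/y^2)^(9-j), with y-exponent 3j − 2(9−j) = 5j − 18.
Set 5j − 18 = -3: j = 3.
C(9,3) = 84; 3^3 = 27; (-1)^6 = 1.
Coefficient = 84 · 27 · 1 = 2268.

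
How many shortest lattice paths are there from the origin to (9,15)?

Each path is a sequence of 24 steps with 9 rights: C(24,9) = 1307504.

1307504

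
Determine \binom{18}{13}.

8568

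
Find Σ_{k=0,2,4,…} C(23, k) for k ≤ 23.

4194304

Even-k terms of row 23 sum to 2^22 = 4194304.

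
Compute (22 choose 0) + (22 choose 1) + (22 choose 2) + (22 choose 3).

1 + 22 + 231 + 1540 = 1794.

1794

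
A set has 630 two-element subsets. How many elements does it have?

n(n−1)/2 = 630 ⇒ n(n−1) = 1260. Since 36·35 = 1260, n = 36.

36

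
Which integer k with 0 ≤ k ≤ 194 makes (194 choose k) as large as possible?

C(194,k) is maximized at k = 194/2 = 97.

97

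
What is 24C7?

346104

C(24,7) = (24·23·22·21·20·19·18) / 7! = 1744364160 / 5040 = 346104.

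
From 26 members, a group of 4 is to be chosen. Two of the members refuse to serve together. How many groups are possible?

14674

All 4-subsets: C(26,4) = 14950. Those containing both fixed elements: C(24,2) = 276.
14950 − 276 = 14674.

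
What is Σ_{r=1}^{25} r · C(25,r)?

419430400

Differentiating (1+x)^25 and setting x=1: Σ r·C(25,r) = 25·2^24 = 419430400.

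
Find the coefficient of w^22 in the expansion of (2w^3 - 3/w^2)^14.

83026944

General term: C(14,j)·(2w^3)^j·(-3/w^2)^(14-j), with w-exponent 3j − 2(14−j) = 5j − 28.
Set 5j − 28 = 22: j = 10.
C(14,10) = 1001; 2^10 = 1024; (-3)^4 = 81.
Coefficient = 1001 · 1024 · 81 = 83026944.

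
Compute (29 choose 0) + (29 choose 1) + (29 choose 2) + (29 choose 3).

1 + 29 + 406 + 3654 = 4090.

4090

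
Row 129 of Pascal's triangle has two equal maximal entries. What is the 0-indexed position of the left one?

For odd n = 129, C(129,i) peaks at i = (n−1)/2 and (n+1)/2; the lesser is 64.

64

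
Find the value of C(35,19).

C(35,19) = C(35,16) by symmetry.
C(35,16) = (35·34·33·32·31·30·29·28·27·26·25·24·23·22·21·20) / 16! = 84945040381058457600000 / 20922789888000 = 4059928950.

4059928950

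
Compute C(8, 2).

28

C(8,2) = (8·7) / 2! = 56 / 2 = 28.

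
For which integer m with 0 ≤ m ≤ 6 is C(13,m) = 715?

4

C(13,m) increases on 0 ≤ m ≤ 6. C(13,3) = 286 and C(13,4) = 715, so m = 4.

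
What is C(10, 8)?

45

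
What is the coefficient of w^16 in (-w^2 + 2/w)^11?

General term: C(11,j)·(-w^2)^j·(2/w)^(11-j), with w-exponent 2j − 1(11−j) = 3j − 11.
Set 3j − 11 = 16: j = 9.
C(11,9) = 55; (-1)^9 = -1; 2^2 = 4.
Coefficient = 55 · (-1) · 4 = -220.

-220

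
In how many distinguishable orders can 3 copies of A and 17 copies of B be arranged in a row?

1140

Choose positions for the A's: C(20,3) = 1140.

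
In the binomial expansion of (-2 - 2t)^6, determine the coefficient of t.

The general term is C(6,j)·(-2)^j·(-2t)^(6-j); the t^1 term has j = 5.
C(6,5) = 6.
Coefficient = C(6,5) · (-2)^5 · (-2)^1 = 6 · (-32) · (-2) = 384.

384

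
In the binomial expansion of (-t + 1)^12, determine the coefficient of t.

-12

The general term is C(12,j)·(-t)^j·(1)^(12-j); the t^1 term has j = 1.
C(12,1) = 12.
Coefficient = C(12,1) · (-1)^1 = 12 · (-1) = -12.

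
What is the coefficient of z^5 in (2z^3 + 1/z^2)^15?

823680

General term: C(15,j)·(2z^3)^j·(1/z^2)^(15-j), with z-exponent 3j − 2(15−j) = 5j − 30.
Set 5j − 30 = 5: j = 7.
C(15,7) = 6435; 2^7 = 128; 1^8 = 1.
Coefficient = 6435 · 128 · 1 = 823680.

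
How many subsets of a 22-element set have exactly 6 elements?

74613

Choose the 6 positions: C(22,6) = 74613.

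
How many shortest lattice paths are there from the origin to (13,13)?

10400600

Each path is a sequence of 26 steps with 13 rights: C(26,13) = 10400600.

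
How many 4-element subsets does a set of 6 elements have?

15

C(6,4) = C(6,2) by symmetry.
C(6,2) = (6·5) / 2! = 30 / 2 = 15.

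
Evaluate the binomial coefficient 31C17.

265182525

C(31,17) = C(31,14) by symmetry.
C(31,14) = (31·30·29·28·27·26·25·24·23·22·21·20·19·18) / 14! = 23118159385601280000 / 87178291200 = 265182525.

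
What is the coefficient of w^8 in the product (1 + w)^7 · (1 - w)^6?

Coefficient of w^8 = Σ_{j} C(7,j)·1^j·C(6,8-j)·(-1)^(8-j) for j from 2 to 7.
= 21 + (-210) + 525 + (-420) + 105 + (-6) = 15.

15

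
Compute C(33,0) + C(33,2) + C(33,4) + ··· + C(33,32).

4294967296

Even-i terms of row 33 sum to 2^32 = 4294967296.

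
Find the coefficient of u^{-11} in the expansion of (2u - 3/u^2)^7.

General term: C(7,j)·(2u)^j·(-3/u^2)^(7-j), with u-exponent 1j − 2(7−j) = 3j − 14.
Set 3j − 14 = -11: j = 1.
C(7,1) = 7; 2^1 = 2; (-3)^6 = 729.
Coefficient = 7 · 2 · 729 = 10206.

10206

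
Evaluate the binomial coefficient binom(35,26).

C(35,26) = C(35,9) by symmetry.
C(35,9) = (35·34·33·32·31·30·29·28·27) / 9! = 25622035084800 / 362880 = 70607460.

70607460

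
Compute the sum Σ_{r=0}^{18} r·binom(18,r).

2359296

Since r·C(18,r) = 18·C(17,r−1), the sum is 18·2^17 = 18·131072 = 2359296.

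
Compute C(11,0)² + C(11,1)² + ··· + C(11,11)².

705432

By Vandermonde's identity, Σ C(11,i)² = C(22,11) = 705432.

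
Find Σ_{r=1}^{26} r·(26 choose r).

872415232

Differentiating (1+x)^26 and setting x=1: Σ r·C(26,r) = 26·2^25 = 872415232.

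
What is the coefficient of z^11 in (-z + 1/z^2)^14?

-14

General term: C(14,j)·(-z)^j·(1/z^2)^(14-j), with z-exponent 1j − 2(14−j) = 3j − 28.
Set 3j − 28 = 11: j = 13.
C(14,13) = 14; (-1)^13 = -1; 1^1 = 1.
Coefficient = 14 · (-1) · 1 = -14.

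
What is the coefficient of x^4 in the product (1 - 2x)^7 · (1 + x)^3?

-42

Coefficient of x^4 = Σ_{j} C(7,j)·(-2)^j·C(3,4-j)·1^(4-j) for j from 1 to 4.
= (-14) + 252 + (-840) + 560 = -42.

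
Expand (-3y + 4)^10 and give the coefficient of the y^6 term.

The general term is C(10,j)·(-3y)^j·(4)^(10-j); the y^6 term has j = 6.
C(10,6) = 210.
Coefficient = C(10,6) · (-3)^6 · 4^4 = 210 · 729 · 256 = 39191040.

39191040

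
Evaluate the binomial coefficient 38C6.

2760681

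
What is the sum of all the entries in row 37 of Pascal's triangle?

137438953472

Setting x = 1 in (1+x)^37 gives Σ C(37,i) = 2^37 = 137438953472.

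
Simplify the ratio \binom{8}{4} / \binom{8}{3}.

C(n,k+1)/C(n,k) = (n−k)/(k+1) = (8−3)/(3+1) = 5/4.

5/4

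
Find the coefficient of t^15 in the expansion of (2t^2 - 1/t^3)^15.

General term: C(15,j)·(2t^2)^j·(-1/t^3)^(15-j), with t-exponent 2j − 3(15−j) = 5j − 45.
Set 5j − 45 = 15: j = 12.
C(15,12) = 455; 2^12 = 4096; (-1)^3 = -1.
Coefficient = 455 · 4096 · (-1) = -1863680.

-1863680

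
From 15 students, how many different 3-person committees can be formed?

455

This is C(15,3) = 455.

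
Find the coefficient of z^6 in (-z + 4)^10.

53760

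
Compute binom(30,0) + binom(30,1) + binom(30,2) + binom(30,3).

4526

1 + 30 + 435 + 4060 = 4526.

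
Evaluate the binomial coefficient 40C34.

3838380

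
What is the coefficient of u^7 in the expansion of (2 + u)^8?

The general term is C(8,j)·(2)^j·(u)^(8-j); the u^7 term has j = 1.
C(8,1) = 8.
Coefficient = C(8,1) · 2^1 = 8 · 2 = 16.

16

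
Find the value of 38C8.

C(38,8) = (38·37·36·35·34·33·32·31) / 8! = 1971788797440 / 40320 = 48903492.

48903492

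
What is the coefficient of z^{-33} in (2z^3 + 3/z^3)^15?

669615660

General term: C(15,j)·(2z^3)^j·(3/z^3)^(15-j), with z-exponent 3j − 3(15−j) = 6j − 45.
Set 6j − 45 = -33: j = 2.
C(15,2) = 105; 2^2 = 4; 3^13 = 1594323.
Coefficient = 105 · 4 · 1594323 = 669615660.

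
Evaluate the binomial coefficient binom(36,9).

94143280

C(36,9) = (36·35·34·33·32·31·30·29·28) / 9! = 34162713446400 / 362880 = 94143280.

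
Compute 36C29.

8347680

C(36,29) = C(36,7) by symmetry.
C(36,7) = (36·35·34·33·32·31·30) / 7! = 42072307200 / 5040 = 8347680.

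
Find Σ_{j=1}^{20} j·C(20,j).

10485760

Since j·C(20,j) = 20·C(19,j−1), the sum is 20·2^19 = 20·524288 = 10485760.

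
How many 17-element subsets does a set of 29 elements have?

C(29,17) = C(29,12) by symmetry.
C(29,12) = (29·28·27·26·25·24·23·22·21·20·19·18) / 12! = 24858235898496000 / 479001600 = 51895935.

51895935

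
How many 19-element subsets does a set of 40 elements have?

131282408400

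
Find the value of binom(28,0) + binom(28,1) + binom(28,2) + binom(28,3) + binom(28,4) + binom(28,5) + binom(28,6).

499178

1 + 28 + 378 + 3276 + 20475 + 98280 + 376740 = 499178.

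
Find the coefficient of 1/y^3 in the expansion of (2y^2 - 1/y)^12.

General term: C(12,j)·(2y^2)^j·(-1/y)^(12-j), with y-exponent 2j − 1(12−j) = 3j − 12.
Set 3j − 12 = -3: j = 3.
C(12,3) = 220; 2^3 = 8; (-1)^9 = -1.
Coefficient = 220 · 8 · (-1) = -1760.

-1760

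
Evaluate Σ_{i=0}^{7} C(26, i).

1 + 26 + 325 + 2600 + 14950 + 65780 + 230230 + 657800 = 971712.

971712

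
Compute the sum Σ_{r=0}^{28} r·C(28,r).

Since r·C(28,r) = 28·C(27,r−1), the sum is 28·2^27 = 28·134217728 = 3758096384.

3758096384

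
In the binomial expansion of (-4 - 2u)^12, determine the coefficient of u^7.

The general term is C(12,j)·(-4)^j·(-2u)^(12-j); the u^7 term has j = 5.
C(12,5) = 792.
Coefficient = C(12,5) · (-4)^5 · (-2)^7 = 792 · (-1024) · (-128) = 103809024.

103809024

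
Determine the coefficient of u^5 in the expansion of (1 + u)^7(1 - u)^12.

Coefficient of u^5 = Σ_{j} C(7,j)·1^j·C(12,5-j)·(-1)^(5-j) for j from 0 to 5.
= (-792) + 3465 + (-4620) + 2310 + (-420) + 21 = -36.

-36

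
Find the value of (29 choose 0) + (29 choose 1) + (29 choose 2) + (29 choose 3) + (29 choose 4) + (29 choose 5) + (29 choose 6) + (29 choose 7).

1 + 29 + 406 + 3654 + 23751 + 118755 + 475020 + 1560780 = 2182396.

2182396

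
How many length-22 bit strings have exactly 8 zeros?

Choose the 8 positions: C(22,8) = 319770.

319770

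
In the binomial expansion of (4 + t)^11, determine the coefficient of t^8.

The general term is C(11,j)·(4)^j·(t)^(11-j); the t^8 term has j = 3.
C(11,3) = 165.
Coefficient = C(11,3) · 4^3 = 165 · 64 = 10560.

10560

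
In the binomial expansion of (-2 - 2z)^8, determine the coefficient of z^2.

7168

The general term is C(8,j)·(-2)^j·(-2z)^(8-j); the z^2 term has j = 6.
C(8,6) = 28.
Coefficient = C(8,6) · (-2)^6 · (-2)^2 = 28 · 64 · 4 = 7168.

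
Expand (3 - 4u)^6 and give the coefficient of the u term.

The general term is C(6,j)·(3)^j·(-4u)^(6-j); the u^1 term has j = 5.
C(6,5) = 6.
Coefficient = C(6,5) · 3^5 · (-4)^1 = 6 · 243 · (-4) = -5832.

-5832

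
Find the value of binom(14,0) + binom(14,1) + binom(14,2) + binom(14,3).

470

1 + 14 + 91 + 364 = 470.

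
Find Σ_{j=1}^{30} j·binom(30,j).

16106127360

Differentiating (1+x)^30 and setting x=1: Σ j·C(30,j) = 30·2^29 = 16106127360.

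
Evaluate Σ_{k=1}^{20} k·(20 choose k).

10485760

Differentiating (1+x)^20 and setting x=1: Σ k·C(20,k) = 20·2^19 = 10485760.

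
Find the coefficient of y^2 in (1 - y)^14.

The general term is C(14,j)·(1)^j·(-y)^(14-j); the y^2 term has j = 12.
C(14,12) = 91.
Coefficient = C(14,12) = 91.

91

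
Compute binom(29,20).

10015005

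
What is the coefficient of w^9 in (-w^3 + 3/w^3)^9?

General term: C(9,j)·(-w^3)^j·(3/w^3)^(9-j), with w-exponent 3j − 3(9−j) = 6j − 27.
Set 6j − 27 = 9: j = 6.
C(9,6) = 84; (-1)^6 = 1; 3^3 = 27.
Coefficient = 84 · 1 · 27 = 2268.

2268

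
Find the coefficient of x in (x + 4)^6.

The general term is C(6,j)·(x)^j·(4)^(6-j); the x^1 term has j = 1.
C(6,1) = 6.
Coefficient = C(6,1) · 4^5 = 6 · 1024 = 6144.

6144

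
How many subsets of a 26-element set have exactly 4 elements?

Choose the 4 positions: C(26,4) = 14950.

14950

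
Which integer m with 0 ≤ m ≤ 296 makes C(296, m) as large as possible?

C(296,m) is maximized at m = 296/2 = 148.

148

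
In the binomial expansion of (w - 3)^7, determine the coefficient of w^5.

The general term is C(7,j)·(w)^j·(-3)^(7-j); the w^5 term has j = 5.
C(7,5) = 21.
Coefficient = C(7,5) · (-3)^2 = 21 · 9 = 189.

189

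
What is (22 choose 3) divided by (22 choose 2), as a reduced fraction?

20/3

C(n,k+1)/C(n,k) = (n−k)/(k+1) = (22−2)/(2+1) = 20/3.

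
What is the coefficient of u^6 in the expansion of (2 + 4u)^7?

57344

The general term is C(7,j)·(2)^j·(4u)^(7-j); the u^6 term has j = 1.
C(7,1) = 7.
Coefficient = C(7,1) · 2^1 · 4^6 = 7 · 2 · 4096 = 57344.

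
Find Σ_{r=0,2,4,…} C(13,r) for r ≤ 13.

4096

Even-r terms of row 13 sum to 2^12 = 4096.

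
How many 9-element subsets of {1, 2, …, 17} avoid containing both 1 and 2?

17875

All 9-subsets: C(17,9) = 24310. Those containing both fixed elements: C(15,7) = 6435.
24310 − 6435 = 17875.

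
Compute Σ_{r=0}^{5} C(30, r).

174437

1 + 30 + 435 + 4060 + 27405 + 142506 = 174437.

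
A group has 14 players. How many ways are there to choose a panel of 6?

This is C(14,6) = 3003.

3003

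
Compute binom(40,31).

273438880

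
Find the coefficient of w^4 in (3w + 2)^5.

The general term is C(5,j)·(3w)^j·(2)^(5-j); the w^4 term has j = 4.
C(5,4) = 5.
Coefficient = C(5,4) · 3^4 · 2^1 = 5 · 81 · 2 = 810.

810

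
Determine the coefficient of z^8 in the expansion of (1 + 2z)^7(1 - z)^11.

Coefficient of z^8 = Σ_{j} C(7,j)·2^j·C(11,8-j)·(-1)^(8-j) for j from 0 to 7.
= 165 + (-4620) + 38808 + (-129360) + 184800 + (-110880) + 24640 + (-1408) = 2145.

2145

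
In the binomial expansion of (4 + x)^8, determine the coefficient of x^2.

114688

The general term is C(8,j)·(4)^j·(x)^(8-j); the x^2 term has j = 6.
C(8,6) = 28.
Coefficient = C(8,6) · 4^6 = 28 · 4096 = 114688.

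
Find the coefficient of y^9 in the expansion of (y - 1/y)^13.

78

General term: C(13,j)·(y)^j·(-1/y)^(13-j), with y-exponent 1j − 1(13−j) = 2j − 13.
Set 2j − 13 = 9: j = 11.
C(13,11) = 78; 1^11 = 1; (-1)^2 = 1.
Coefficient = 78 · 1 · 1 = 78.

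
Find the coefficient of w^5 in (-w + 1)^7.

-21

The general term is C(7,j)·(-w)^j·(1)^(7-j); the w^5 term has j = 5.
C(7,5) = 21.
Coefficient = C(7,5) · (-1)^5 = 21 · (-1) = -21.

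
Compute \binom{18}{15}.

C(18,15) = C(18,3) by symmetry.
C(18,3) = (18·17·16) / 3! = 4896 / 6 = 816.

816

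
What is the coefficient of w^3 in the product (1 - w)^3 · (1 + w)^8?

Coefficient of w^3 = Σ_{j} C(3,j)·(-1)^j·C(8,3-j)·1^(3-j) for j from 0 to 3.
= 56 + (-84) + 24 + (-1) = -5.

-5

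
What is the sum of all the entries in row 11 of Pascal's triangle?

Setting x = 1 in (1+x)^11 gives Σ C(11,k) = 2^11 = 2048.

2048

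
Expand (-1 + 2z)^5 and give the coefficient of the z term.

The general term is C(5,j)·(-1)^j·(2z)^(5-j); the z^1 term has j = 4.
C(5,4) = 5.
Coefficient = C(5,4) · 2^1 = 5 · 2 = 10.

10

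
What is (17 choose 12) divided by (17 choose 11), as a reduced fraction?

1/2

C(n,k+1)/C(n,k) = (n−k)/(k+1) = (17−11)/(11+1) = 6/12 = 1/2.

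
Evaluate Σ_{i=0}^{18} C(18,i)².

By Vandermonde's identity, Σ C(18,i)² = C(36,18) = 9075135300.

9075135300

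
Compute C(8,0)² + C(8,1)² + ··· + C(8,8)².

Σ C(8,r)² is the coefficient of x^8 in (1+x)^8(1+x)^8 = (1+x)^16, i.e. C(16,8) = 12870.

12870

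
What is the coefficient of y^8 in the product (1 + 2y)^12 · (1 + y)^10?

Coefficient of y^8 = Σ_{j} C(12,j)·2^j·C(10,8-j)·1^(8-j) for j from 0 to 8.
= 45 + 2880 + 55440 + 443520 + 1663200 + 3041280 + 2661120 + 1013760 + 126720 = 9007965.

9007965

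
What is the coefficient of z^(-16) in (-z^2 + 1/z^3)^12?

495

General term: C(12,j)·(-z^2)^j·(1/z^3)^(12-j), with z-exponent 2j − 3(12−j) = 5j − 36.
Set 5j − 36 = -16: j = 4.
C(12,4) = 495; (-1)^4 = 1; 1^8 = 1.
Coefficient = 495 · 1 · 1 = 495.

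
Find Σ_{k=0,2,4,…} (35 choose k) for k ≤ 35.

Even-k terms of row 35 sum to 2^34 = 17179869184.

17179869184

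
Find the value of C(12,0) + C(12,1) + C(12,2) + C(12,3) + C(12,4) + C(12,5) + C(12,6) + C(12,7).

1 + 12 + 66 + 220 + 495 + 792 + 924 + 792 = 3302.

3302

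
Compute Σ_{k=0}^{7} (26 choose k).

971712

1 + 26 + 325 + 2600 + 14950 + 65780 + 230230 + 657800 = 971712.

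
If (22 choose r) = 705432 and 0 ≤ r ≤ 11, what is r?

C(22,r) increases on 0 ≤ r ≤ 11. C(22,10) = 646646 and C(22,11) = 705432, so r = 11.

11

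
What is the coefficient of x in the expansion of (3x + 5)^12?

1757812500

The general term is C(12,j)·(3x)^j·(5)^(12-j); the x^1 term has j = 1.
C(12,1) = 12.
Coefficient = C(12,1) · 3^1 · 5^11 = 12 · 3 · 48828125 = 1757812500.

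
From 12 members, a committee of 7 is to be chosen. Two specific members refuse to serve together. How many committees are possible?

540

All 7-subsets: C(12,7) = 792. Those containing both fixed elements: C(10,5) = 252.
792 − 252 = 540.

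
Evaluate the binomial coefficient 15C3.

C(15,3) = (15·14·13) / 3! = 2730 / 6 = 455.

455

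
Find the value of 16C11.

C(16,11) = C(16,5) by symmetry.
C(16,5) = (16·15·14·13·12) / 5! = 524160 / 120 = 4368.

4368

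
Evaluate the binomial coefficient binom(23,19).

C(23,19) = C(23,4) by symmetry.
C(23,4) = (23·22·21·20) / 4! = 212520 / 24 = 8855.

8855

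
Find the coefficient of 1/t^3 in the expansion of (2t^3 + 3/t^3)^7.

General term: C(7,j)·(2t^3)^j·(3/t^3)^(7-j), with t-exponent 3j − 3(7−j) = 6j − 21.
Set 6j − 21 = -3: j = 3.
C(7,3) = 35; 2^3 = 8; 3^4 = 81.
Coefficient = 35 · 8 · 81 = 22680.

22680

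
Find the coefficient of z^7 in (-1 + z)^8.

-8

The general term is C(8,j)·(-1)^j·(z)^(8-j); the z^7 term has j = 1.
C(8,1) = 8.
Coefficient = C(8,1) · (-1)^1 = 8 · (-1) = -8.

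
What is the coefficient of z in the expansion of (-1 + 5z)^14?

-70

The general term is C(14,j)·(-1)^j·(5z)^(14-j); the z^1 term has j = 13.
C(14,13) = 14.
Coefficient = C(14,13) · (-1)^13 · 5^1 = 14 · (-1) · 5 = -70.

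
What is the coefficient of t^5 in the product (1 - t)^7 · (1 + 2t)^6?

Coefficient of t^5 = Σ_{j} C(7,j)·(-1)^j·C(6,5-j)·2^(5-j) for j from 0 to 5.
= 192 + (-1680) + 3360 + (-2100) + 420 + (-21) = 171.

171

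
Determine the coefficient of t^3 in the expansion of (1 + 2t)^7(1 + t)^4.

704

Coefficient of t^3 = Σ_{j} C(7,j)·2^j·C(4,3-j)·1^(3-j) for j from 0 to 3.
= 4 + 84 + 336 + 280 = 704.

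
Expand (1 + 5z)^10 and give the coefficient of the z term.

The general term is C(10,j)·(1)^j·(5z)^(10-j); the z^1 term has j = 9.
C(10,9) = 10.
Coefficient = C(10,9) · 5^1 = 10 · 5 = 50.

50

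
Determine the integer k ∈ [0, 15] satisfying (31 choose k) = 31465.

4

C(31,k) increases on 0 ≤ k ≤ 15. C(31,3) = 4495 and C(31,4) = 31465, so k = 4.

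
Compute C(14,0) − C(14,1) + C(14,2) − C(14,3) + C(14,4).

The partial alternating sum Σ_{k=0}^{4} (−1)^k C(14,k) = (−1)^4 C(13,4) = 715.

715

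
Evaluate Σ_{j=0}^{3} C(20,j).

1 + 20 + 190 + 1140 = 1351.

1351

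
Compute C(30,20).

30045015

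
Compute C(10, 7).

120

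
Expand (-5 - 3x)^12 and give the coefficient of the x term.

1757812500

The general term is C(12,j)·(-5)^j·(-3x)^(12-j); the x^1 term has j = 11.
C(12,11) = 12.
Coefficient = C(12,11) · (-5)^11 · (-3)^1 = 12 · (-48828125) · (-3) = 1757812500.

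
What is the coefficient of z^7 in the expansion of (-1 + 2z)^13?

219648

The general term is C(13,j)·(-1)^j·(2z)^(13-j); the z^7 term has j = 6.
C(13,6) = 1716.
Coefficient = C(13,6) · 2^7 = 1716 · 128 = 219648.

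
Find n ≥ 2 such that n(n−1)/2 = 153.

n(n−1)/2 = 153 ⇒ n(n−1) = 306. Since 18·17 = 306, n = 18.

18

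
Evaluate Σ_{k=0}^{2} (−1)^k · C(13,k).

66

The partial alternating sum Σ_{k=0}^{2} (−1)^k C(13,k) = (−1)^2 C(12,2) = 66.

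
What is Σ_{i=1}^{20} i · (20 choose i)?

10485760

Differentiating (1+x)^20 and setting x=1: Σ i·C(20,i) = 20·2^19 = 10485760.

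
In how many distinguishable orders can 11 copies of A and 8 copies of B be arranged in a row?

Choose positions for the A's: C(19,11) = 75582.

75582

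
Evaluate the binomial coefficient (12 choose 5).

792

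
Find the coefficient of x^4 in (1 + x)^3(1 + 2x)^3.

66

Coefficient of x^4 = Σ_{j} C(3,j)·1^j·C(3,4-j)·2^(4-j) for j from 1 to 3.
= 24 + 36 + 6 = 66.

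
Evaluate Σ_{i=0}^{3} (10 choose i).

176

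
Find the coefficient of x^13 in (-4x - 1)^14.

The general term is C(14,j)·(-4x)^j·(-1)^(14-j); the x^13 term has j = 13.
C(14,13) = 14.
Coefficient = C(14,13) · (-4)^13 · (-1)^1 = 14 · (-67108864) · (-1) = 939524096.

939524096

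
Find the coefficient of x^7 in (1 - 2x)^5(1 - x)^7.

-7183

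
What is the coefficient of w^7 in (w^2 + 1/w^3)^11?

165

General term: C(11,j)·(w^2)^j·(1/w^3)^(11-j), with w-exponent 2j − 3(11−j) = 5j − 33.
Set 5j − 33 = 7: j = 8.
C(11,8) = 165; 1^8 = 1; 1^3 = 1.
Coefficient = 165 · 1 · 1 = 165.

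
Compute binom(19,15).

C(19,15) = C(19,4) by symmetry.
C(19,4) = (19·18·17·16) / 4! = 93024 / 24 = 3876.

3876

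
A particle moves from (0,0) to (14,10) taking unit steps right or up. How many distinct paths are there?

1961256

Each path is a sequence of 24 steps with 14 rights: C(24,14) = 1961256.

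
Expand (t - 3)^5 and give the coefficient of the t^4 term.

The general term is C(5,j)·(t)^j·(-3)^(5-j); the t^4 term has j = 4.
C(5,4) = 5.
Coefficient = C(5,4) · (-3)^1 = 5 · (-3) = -15.

-15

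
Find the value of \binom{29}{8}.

C(29,8) = (29·28·27·26·25·24·23·22) / 8! = 173059286400 / 40320 = 4292145.

4292145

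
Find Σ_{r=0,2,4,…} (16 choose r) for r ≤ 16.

32768

Half of (1+1)^16 + (1−1)^16 gives the even-index sum: 2^15 = 32768.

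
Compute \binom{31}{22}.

C(31,22) = C(31,9) by symmetry.
C(31,9) = (31·30·29·28·27·26·25·24·23) / 9! = 7315688016000 / 362880 = 20160075.

20160075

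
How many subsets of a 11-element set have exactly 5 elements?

Choose the 5 positions: C(11,5) = 462.

462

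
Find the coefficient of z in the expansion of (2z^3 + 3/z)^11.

General term: C(11,j)·(2z^3)^j·(3/z)^(11-j), with z-exponent 3j − 1(11−j) = 4j − 11.
Set 4j − 11 = 1: j = 3.
C(11,3) = 165; 2^3 = 8; 3^8 = 6561.
Coefficient = 165 · 8 · 6561 = 8660520.

8660520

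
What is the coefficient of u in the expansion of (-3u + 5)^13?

The general term is C(13,j)·(-3u)^j·(5)^(13-j); the u^1 term has j = 1.
C(13,1) = 13.
Coefficient = C(13,1) · (-3)^1 · 5^12 = 13 · (-3) · 244140625 = -9521484375.

-9521484375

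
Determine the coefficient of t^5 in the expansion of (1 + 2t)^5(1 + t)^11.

15674

Coefficient of t^5 = Σ_{j} C(5,j)·2^j·C(11,5-j)·1^(5-j) for j from 0 to 5.
= 462 + 3300 + 6600 + 4400 + 880 + 32 = 15674.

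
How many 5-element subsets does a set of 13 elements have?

C(13,5) = (13·12·11·10·9) / 5! = 154440 / 120 = 1287.

1287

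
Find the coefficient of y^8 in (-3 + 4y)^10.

26542080

The general term is C(10,j)·(-3)^j·(4y)^(10-j); the y^8 term has j = 2.
C(10,2) = 45.
Coefficient = C(10,2) · (-3)^2 · 4^8 = 45 · 9 · 65536 = 26542080.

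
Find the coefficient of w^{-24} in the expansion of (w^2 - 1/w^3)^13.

286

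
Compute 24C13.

2496144

C(24,13) = C(24,11) by symmetry.
C(24,11) = (24·23·22·21·20·19·18·17·16·15·14) / 11! = 99638080819200 / 39916800 = 2496144.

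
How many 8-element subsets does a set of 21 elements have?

203490

C(21,8) = (21·20·19·18·17·16·15·14) / 8! = 8204716800 / 40320 = 203490.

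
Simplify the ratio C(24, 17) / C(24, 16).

C(n,k+1)/C(n,k) = (n−k)/(k+1) = (24−16)/(16+1) = 8/17.

8/17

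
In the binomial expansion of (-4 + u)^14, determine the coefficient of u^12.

The general term is C(14,j)·(-4)^j·(u)^(14-j); the u^12 term has j = 2.
C(14,2) = 91.
Coefficient = C(14,2) · (-4)^2 = 91 · 16 = 1456.

1456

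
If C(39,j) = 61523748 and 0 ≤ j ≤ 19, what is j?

8

C(39,j) increases on 0 ≤ j ≤ 19. C(39,7) = 15380937 and C(39,8) = 61523748, so j = 8.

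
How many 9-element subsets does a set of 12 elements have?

220

C(12,9) = C(12,3) by symmetry.
C(12,3) = (12·11·10) / 3! = 1320 / 6 = 220.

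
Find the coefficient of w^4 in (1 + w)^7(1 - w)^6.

15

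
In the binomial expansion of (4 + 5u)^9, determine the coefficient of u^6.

The general term is C(9,j)·(4)^j·(5u)^(9-j); the u^6 term has j = 3.
C(9,3) = 84.
Coefficient = C(9,3) · 4^3 · 5^6 = 84 · 64 · 15625 = 84000000.

84000000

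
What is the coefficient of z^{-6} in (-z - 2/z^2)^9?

-4032

General term: C(9,j)·(-z)^j·(-2/z^2)^(9-j), with z-exponent 1j − 2(9−j) = 3j − 18.
Set 3j − 18 = -6: j = 4.
C(9,4) = 126; (-1)^4 = 1; (-2)^5 = -32.
Coefficient = 126 · 1 · (-32) = -4032.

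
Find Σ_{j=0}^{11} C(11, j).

2048

Setting x = 1 in (1+x)^11 gives Σ C(11,j) = 2^11 = 2048.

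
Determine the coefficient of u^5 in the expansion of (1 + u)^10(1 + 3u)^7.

103320

Coefficient of u^5 = Σ_{j} C(10,j)·1^j·C(7,5-j)·3^(5-j) for j from 0 to 5.
= 5103 + 28350 + 42525 + 22680 + 4410 + 252 = 103320.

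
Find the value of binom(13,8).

1287

C(13,8) = C(13,5) by symmetry.
C(13,5) = (13·12·11·10·9) / 5! = 154440 / 120 = 1287.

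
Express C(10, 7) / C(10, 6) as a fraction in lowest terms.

4/7

C(n,k+1)/C(n,k) = (n−k)/(k+1) = (10−6)/(6+1) = 4/7.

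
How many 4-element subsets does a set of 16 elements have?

C(16,4) = (16·15·14·13) / 4! = 43680 / 24 = 1820.

1820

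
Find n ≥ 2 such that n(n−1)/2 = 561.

34

n(n−1)/2 = 561 ⇒ n(n−1) = 1122. Since 34·33 = 1122, n = 34.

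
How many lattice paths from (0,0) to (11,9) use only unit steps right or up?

167960

Each path is a sequence of 20 steps with 11 rights: C(20,11) = 167960.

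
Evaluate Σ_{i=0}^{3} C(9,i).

1 + 9 + 36 + 84 = 130.

130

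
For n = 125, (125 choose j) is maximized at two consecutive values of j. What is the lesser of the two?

For odd n = 125, C(125,j) peaks at j = (n−1)/2 and (n+1)/2; the lesser is 62.

62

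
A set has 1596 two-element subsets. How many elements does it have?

n(n−1)/2 = 1596 ⇒ n(n−1) = 3192. Since 57·56 = 3192, n = 57.

57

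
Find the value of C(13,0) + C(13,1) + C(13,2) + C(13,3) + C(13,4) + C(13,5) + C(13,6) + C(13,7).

5812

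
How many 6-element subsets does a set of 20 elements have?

38760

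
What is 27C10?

C(27,10) = (27·26·25·24·23·22·21·20·19·18) / 10! = 30613591008000 / 3628800 = 8436285.

8436285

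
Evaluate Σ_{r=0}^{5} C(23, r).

1 + 23 + 253 + 1771 + 8855 + 33649 = 44552.

44552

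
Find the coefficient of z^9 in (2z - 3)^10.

The general term is C(10,j)·(2z)^j·(-3)^(10-j); the z^9 term has j = 9.
C(10,9) = 10.
Coefficient = C(10,9) · 2^9 · (-3)^1 = 10 · 512 · (-3) = -15360.

-15360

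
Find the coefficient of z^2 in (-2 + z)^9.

-4608

The general term is C(9,j)·(-2)^j·(z)^(9-j); the z^2 term has j = 7.
C(9,7) = 36.
Coefficient = C(9,7) · (-2)^7 = 36 · (-128) = -4608.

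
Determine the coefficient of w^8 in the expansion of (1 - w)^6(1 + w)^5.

5

Coefficient of w^8 = Σ_{j} C(6,j)·(-1)^j·C(5,8-j)·1^(8-j) for j from 3 to 6.
= (-20) + 75 + (-60) + 10 = 5.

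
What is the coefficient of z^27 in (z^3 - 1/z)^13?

-286

General term: C(13,j)·(z^3)^j·(-1/z)^(13-j), with z-exponent 3j − 1(13−j) = 4j − 13.
Set 4j − 13 = 27: j = 10.
C(13,10) = 286; 1^10 = 1; (-1)^3 = -1.
Coefficient = 286 · 1 · (-1) = -286.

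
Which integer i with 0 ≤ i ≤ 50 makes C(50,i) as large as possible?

C(50,i) is maximized at i = 50/2 = 25.

25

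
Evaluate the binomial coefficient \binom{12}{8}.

495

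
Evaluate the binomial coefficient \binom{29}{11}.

34597290

C(29,11) = (29·28·27·26·25·24·23·22·21·20·19) / 11! = 1381013105472000 / 39916800 = 34597290.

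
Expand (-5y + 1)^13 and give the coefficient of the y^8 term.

502734375

The general term is C(13,j)·(-5y)^j·(1)^(13-j); the y^8 term has j = 8.
C(13,8) = 1287.
Coefficient = C(13,8) · (-5)^8 = 1287 · 390625 = 502734375.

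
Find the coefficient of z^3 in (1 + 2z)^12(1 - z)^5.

Coefficient of z^3 = Σ_{j} C(12,j)·2^j·C(5,3-j)·(-1)^(3-j) for j from 0 to 3.
= (-10) + 240 + (-1320) + 1760 = 670.

670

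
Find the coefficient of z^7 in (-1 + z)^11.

330

The general term is C(11,j)·(-1)^j·(z)^(11-j); the z^7 term has j = 4.
C(11,4) = 330.
Coefficient = C(11,4) = 330.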